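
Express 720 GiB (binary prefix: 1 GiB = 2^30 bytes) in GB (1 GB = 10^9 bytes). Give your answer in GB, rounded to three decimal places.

720 GiB = 720 × 2^30 bytes = 773,094,113,280 bytes
1 GB = 10^9 bytes = 1,000,000,000 bytes
773,094,113,280 / 1,000,000,000 = 773.094 GB

773.094 GB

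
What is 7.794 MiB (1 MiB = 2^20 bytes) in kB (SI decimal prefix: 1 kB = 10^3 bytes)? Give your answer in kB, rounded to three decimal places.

7.794 MiB × 1,048,576 bytes/MiB = 8,172,601.344 bytes
1 kB = 10^3 bytes = 1,000 bytes
8,172,601.344 / 1,000 = 8,172.601 kB

8,172.601 kB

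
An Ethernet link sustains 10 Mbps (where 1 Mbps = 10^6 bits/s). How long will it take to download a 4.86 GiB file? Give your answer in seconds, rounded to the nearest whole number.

4.86 GiB = 5,218,385,264.64 bytes = 41,747,082,117.12 bits
10 Mbps = 10,000,000 bits/s
time = 41,747,082,117.12 / 10,000,000 = 4,175 s

4,175 seconds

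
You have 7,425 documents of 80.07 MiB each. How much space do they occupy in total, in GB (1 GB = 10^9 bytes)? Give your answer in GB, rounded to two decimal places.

Total = 7,425 × 80.07 MiB = 594519.75 MiB
= 594519.75 × 1,048,576 bytes = 623,399,141,376 bytes
1 GB = 1,000,000,000 bytes
623,399,141,376 / 1,000,000,000 = 623.40 GB

623.40 GB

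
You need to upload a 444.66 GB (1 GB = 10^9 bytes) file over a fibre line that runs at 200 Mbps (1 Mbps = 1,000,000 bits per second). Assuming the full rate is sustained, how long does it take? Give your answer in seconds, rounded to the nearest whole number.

444.66 GB = 444,660,000,000 bytes = 3,557,280,000,000 bits
200 Mbps = 200,000,000 bits/s
time = 3,557,280,000,000 / 200,000,000 = 17,786 s

17,786 seconds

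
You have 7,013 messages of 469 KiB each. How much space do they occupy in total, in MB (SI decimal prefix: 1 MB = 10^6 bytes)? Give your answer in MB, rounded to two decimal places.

3,368.04 MB

Total = 7,013 × 469 KiB = 3,289,097 KiB
= 3,289,097 × 1,024 bytes = 3,368,035,328 bytes
1 MB = 1,000,000 bytes
3,368,035,328 / 1,000,000 = 3,368.04 MB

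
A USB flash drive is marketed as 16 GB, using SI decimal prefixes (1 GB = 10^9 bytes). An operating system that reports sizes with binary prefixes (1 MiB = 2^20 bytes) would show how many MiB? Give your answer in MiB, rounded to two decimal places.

16 GB = 16 × 10^9 bytes = 16,000,000,000 bytes
1 MiB = 2^20 bytes = 1,048,576 bytes
16,000,000,000 / 1,048,576 = 15,258.79 MiB

15,258.79 MiB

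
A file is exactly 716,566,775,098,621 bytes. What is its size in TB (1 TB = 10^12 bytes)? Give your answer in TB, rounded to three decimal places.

716,566,775,098,621 bytes given.
1 TB = 1,000,000,000,000 bytes
716,566,775,098,621 / 1,000,000,000,000 = 716.567 TB

716.567 TB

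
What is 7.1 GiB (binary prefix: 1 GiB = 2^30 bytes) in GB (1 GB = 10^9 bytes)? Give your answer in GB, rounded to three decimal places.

7.1 GiB = 7.1 × 2^30 bytes = 7,623,566,950.4 bytes
1 GB = 1,000,000,000 bytes
7,623,566,950.4 / 1,000,000,000 = 7.624 GB

7.624 GB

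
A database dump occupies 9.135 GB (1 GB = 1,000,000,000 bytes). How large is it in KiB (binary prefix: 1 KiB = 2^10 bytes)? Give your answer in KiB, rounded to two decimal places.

9.135 GB = 9.135 × 10^9 bytes = 9,135,000,000 bytes
1 KiB = 2^10 bytes = 1,024 bytes
9,135,000,000 / 1,024 = 8,920,898.44 KiB

8,920,898.44 KiB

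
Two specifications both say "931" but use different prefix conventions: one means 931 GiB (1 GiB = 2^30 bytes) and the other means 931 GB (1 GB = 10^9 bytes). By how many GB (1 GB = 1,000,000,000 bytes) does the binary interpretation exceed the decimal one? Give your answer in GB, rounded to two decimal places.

68.65 GB

931 GiB = 931 × 1,073,741,824 = 999,653,638,144 bytes
931 GB = 931 × 1,000,000,000 = 931,000,000,000 bytes
difference = 68,653,638,144 bytes
68,653,638,144 / 1,000,000,000 = 68.65 GB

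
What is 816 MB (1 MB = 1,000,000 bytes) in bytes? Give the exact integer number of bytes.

816,000,000 bytes

816 × 1,000,000 = 816,000,000 bytes  (1 MB = 10^6 bytes)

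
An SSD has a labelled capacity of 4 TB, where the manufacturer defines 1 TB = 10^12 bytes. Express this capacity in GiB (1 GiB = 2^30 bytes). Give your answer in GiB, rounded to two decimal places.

4 TB × 1,000,000,000,000 bytes/TB = 4,000,000,000,000 bytes
1 GiB = 2^30 bytes = 1,073,741,824 bytes
4,000,000,000,000 / 1,073,741,824 = 3,725.29 GiB

3,725.29 GiB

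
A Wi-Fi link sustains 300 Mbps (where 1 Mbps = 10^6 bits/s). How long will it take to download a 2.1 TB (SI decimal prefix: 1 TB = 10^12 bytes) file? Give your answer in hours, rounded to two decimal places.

2.1 TB = 2,100,000,000,000 bytes = 16,800,000,000,000 bits
300 Mbps = 300,000,000 bits/s
time = 16,800,000,000,000 / 300,000,000 = 56,000.0000 s
56,000.0000 s / 3600 = 15.56 hours

15.56 hours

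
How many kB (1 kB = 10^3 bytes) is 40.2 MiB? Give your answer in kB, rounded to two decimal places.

40.2 MiB = 40.2 × 2^20 bytes = 42,152,755.2 bytes
1 kB = 10^3 bytes = 1,000 bytes
42,152,755.2 / 1,000 = 42,152.76 kB

42,152.76 kB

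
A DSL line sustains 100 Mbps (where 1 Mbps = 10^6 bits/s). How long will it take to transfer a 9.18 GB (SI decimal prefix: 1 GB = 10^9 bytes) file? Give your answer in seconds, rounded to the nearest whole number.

734 seconds

9.18 GB = 9,180,000,000 bytes = 73,440,000,000 bits
100 Mbps = 100,000,000 bits/s
time = 73,440,000,000 / 100,000,000 = 734 s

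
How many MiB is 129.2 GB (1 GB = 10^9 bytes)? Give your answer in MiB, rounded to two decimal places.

129.2 GB × 1,000,000,000 bytes/GB = 129,200,000,000 bytes
1 MiB = 2^20 bytes = 1,048,576 bytes
129,200,000,000 / 1,048,576 = 123,214.72 MiB

123,214.72 MiB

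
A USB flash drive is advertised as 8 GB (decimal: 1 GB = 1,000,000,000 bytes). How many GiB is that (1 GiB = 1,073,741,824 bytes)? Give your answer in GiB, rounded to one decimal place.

7.5 GiB

8 GB × 1,000,000,000 bytes/GB = 8,000,000,000 bytes
1 GiB = 1,073,741,824 bytes
8,000,000,000 / 1,073,741,824 = 7.5 GiB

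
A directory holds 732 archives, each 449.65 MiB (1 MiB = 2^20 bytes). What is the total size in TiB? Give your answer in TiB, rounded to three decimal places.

Total = 732 × 449.65 MiB = 329143.8 MiB
= 329143.8 × 1,048,576 bytes = 345,132,289,228.8 bytes
1 TiB = 1,099,511,627,776 bytes
345,132,289,228.8 / 1,099,511,627,776 = 0.314 TiB

0.314 TiB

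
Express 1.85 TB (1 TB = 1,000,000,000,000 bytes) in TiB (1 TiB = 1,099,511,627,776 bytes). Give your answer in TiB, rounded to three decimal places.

1.683 TiB

1.85 TB × 1,000,000,000,000 bytes/TB = 1,850,000,000,000 bytes
1 TiB = 1,099,511,627,776 bytes
1,850,000,000,000 / 1,099,511,627,776 = 1.683 TiB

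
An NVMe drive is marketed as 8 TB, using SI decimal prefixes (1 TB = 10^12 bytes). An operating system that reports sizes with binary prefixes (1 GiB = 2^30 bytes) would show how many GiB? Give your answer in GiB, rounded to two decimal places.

8 TB × 1,000,000,000,000 bytes/TB = 8,000,000,000,000 bytes
1 GiB = 1,073,741,824 bytes
8,000,000,000,000 / 1,073,741,824 = 7,450.58 GiB

7,450.58 GiB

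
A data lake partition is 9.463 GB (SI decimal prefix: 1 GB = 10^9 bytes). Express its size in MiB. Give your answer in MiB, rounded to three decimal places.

9,024.620 MiB

9.463 GB = 9.463 × 10^9 bytes = 9,463,000,000 bytes
1 MiB = 2^20 bytes = 1,048,576 bytes
9,463,000,000 / 1,048,576 = 9,024.620 MiB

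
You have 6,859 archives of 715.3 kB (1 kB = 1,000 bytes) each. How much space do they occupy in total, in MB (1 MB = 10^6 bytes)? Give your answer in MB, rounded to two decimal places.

4,906.24 MB

Total = 6,859 × 715.3 kB = 4906242.7 kB
= 4906242.7 × 1,000 bytes = 4,906,242,700 bytes
1 MB = 1,000,000 bytes
4,906,242,700 / 1,000,000 = 4,906.24 MB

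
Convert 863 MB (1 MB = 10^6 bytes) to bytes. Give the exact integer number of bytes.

863 × 1,000,000 = 863,000,000 bytes

863,000,000 bytes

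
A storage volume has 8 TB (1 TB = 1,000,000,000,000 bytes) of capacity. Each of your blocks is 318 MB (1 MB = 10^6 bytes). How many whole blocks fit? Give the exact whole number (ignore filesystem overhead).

Capacity: 8 TB = 8,000,000,000,000 bytes
Per item: 318 MB = 318,000,000 bytes
⌊8,000,000,000,000 / 318,000,000⌋ = 25,157

25,157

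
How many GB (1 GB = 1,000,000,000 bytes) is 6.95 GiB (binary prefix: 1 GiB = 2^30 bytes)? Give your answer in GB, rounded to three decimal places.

7.463 GB

6.95 GiB = 6.95 × 2^30 bytes = 7,462,505,676.8 bytes
1 GB = 1,000,000,000 bytes
7,462,505,676.8 / 1,000,000,000 = 7.463 GB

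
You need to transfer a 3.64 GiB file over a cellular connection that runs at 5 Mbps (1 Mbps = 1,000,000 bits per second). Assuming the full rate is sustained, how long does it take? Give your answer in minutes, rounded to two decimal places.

3.64 GiB = 3,908,420,239.36 bytes = 31,267,361,914.88 bits
5 Mbps = 5,000,000 bits/s
time = 31,267,361,914.88 / 5,000,000 = 6,253.472 s
6,253.472 s / 60 = 104.22 minutes

104.22 minutes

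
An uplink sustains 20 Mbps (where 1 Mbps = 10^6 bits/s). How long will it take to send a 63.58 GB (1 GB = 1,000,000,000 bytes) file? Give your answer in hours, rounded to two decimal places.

7.06 hours

63.58 GB = 63,580,000,000 bytes = 508,640,000,000 bits
20 Mbps = 20,000,000 bits/s
time = 508,640,000,000 / 20,000,000 = 25,432.0000 s
25,432.0000 s / 3600 = 7.06 hours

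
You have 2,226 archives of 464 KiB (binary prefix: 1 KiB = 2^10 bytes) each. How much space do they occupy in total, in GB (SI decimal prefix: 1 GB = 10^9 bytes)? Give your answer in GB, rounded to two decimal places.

Total = 2,226 × 464 KiB = 1,032,864 KiB
= 1,032,864 × 1,024 bytes = 1,057,652,736 bytes
1 GB = 1,000,000,000 bytes
1,057,652,736 / 1,000,000,000 = 1.06 GB

1.06 GB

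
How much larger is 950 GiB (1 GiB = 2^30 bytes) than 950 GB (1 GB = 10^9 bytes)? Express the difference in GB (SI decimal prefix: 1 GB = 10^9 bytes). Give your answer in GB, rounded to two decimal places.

70.05 GB

950 GiB = 950 × 1,073,741,824 = 1,020,054,732,800 bytes
950 GB = 950 × 1,000,000,000 = 950,000,000,000 bytes
difference = 70,054,732,800 bytes
70,054,732,800 / 1,000,000,000 = 70.05 GB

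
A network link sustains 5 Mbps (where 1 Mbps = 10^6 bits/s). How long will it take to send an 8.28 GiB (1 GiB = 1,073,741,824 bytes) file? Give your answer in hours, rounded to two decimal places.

8.28 GiB = 8,890,582,302.72 bytes = 71,124,658,421.76 bits
5 Mbps = 5,000,000 bits/s
time = 71,124,658,421.76 / 5,000,000 = 14,224.9317 s
14,224.9317 s / 3600 = 3.95 hours

3.95 hours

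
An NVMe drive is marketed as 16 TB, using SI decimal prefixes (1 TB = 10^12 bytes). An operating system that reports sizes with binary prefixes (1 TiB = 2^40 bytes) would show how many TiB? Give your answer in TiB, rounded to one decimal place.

16 TB = 16 × 10^12 bytes = 16,000,000,000,000 bytes
1 TiB = 1,099,511,627,776 bytes
16,000,000,000,000 / 1,099,511,627,776 = 14.6 TiB

14.6 TiB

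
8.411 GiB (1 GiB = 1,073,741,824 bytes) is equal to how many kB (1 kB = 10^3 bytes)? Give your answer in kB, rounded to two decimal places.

8.411 GiB = 8.411 × 2^30 bytes = 9,031,242,481.664 bytes
1 kB = 10^3 bytes = 1,000 bytes
9,031,242,481.664 / 1,000 = 9,031,242.48 kB

9,031,242.48 kB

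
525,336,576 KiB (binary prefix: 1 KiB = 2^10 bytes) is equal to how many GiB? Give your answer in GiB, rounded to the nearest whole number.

501 GiB

525,336,576 KiB = 525,336,576 × 2^10 bytes = 537,944,653,824 bytes
1 GiB = 2^30 bytes = 1,073,741,824 bytes
537,944,653,824 / 1,073,741,824 = 501 GiB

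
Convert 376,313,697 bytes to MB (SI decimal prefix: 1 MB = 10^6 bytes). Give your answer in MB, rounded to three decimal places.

376.314 MB

376,313,697 bytes given.
1 MB = 1,000,000 bytes
376,313,697 / 1,000,000 = 376.314 MB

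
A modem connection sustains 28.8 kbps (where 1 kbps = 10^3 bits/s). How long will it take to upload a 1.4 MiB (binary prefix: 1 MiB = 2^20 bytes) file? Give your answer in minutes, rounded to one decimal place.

6.8 minutes

1.4 MiB = 1,468,006.4 bytes = 11,744,051.2 bits
28.8 kbps = 28,800 bits/s
time = 11,744,051.2 / 28,800 = 407.78 s
407.78 s / 60 = 6.8 minutes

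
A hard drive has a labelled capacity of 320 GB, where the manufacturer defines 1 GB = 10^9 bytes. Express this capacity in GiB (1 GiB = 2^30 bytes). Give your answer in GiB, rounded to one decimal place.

320 GB = 320 × 10^9 bytes = 320,000,000,000 bytes
1 GiB = 1,073,741,824 bytes
320,000,000,000 / 1,073,741,824 = 298.0 GiB

298.0 GiB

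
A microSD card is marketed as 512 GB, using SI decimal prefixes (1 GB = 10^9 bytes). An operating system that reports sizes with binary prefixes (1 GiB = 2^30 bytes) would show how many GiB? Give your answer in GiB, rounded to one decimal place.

512 GB × 1,000,000,000 bytes/GB = 512,000,000,000 bytes
1 GiB = 2^30 bytes = 1,073,741,824 bytes
512,000,000,000 / 1,073,741,824 = 476.8 GiB

476.8 GiB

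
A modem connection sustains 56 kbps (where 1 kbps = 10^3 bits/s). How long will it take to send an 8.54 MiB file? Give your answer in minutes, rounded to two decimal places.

8.54 MiB = 8,954,839.04 bytes = 71,638,712.32 bits
56 kbps = 56,000 bits/s
time = 71,638,712.32 / 56,000 = 1,279.263 s
1,279.263 s / 60 = 21.32 minutes

21.32 minutes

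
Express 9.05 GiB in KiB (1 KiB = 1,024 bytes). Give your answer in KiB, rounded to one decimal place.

9.05 GiB × 1,073,741,824 bytes/GiB = 9,717,363,507.2 bytes
1 KiB = 2^10 bytes = 1,024 bytes
9,717,363,507.2 / 1,024 = 9,489,612.8 KiB

9,489,612.8 KiB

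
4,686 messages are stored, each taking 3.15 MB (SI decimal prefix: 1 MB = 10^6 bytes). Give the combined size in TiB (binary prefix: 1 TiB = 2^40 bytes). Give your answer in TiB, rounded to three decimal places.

0.013 TiB

Total = 4,686 × 3.15 MB = 14760.9 MB
= 14760.9 × 1,000,000 bytes = 14,760,900,000 bytes
1 TiB = 1,099,511,627,776 bytes
14,760,900,000 / 1,099,511,627,776 = 0.013 TiB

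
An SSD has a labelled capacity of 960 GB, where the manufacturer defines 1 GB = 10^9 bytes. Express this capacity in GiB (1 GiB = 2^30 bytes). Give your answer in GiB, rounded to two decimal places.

894.07 GiB

960 GB = 960 × 10^9 bytes = 960,000,000,000 bytes
1 GiB = 1,073,741,824 bytes
960,000,000,000 / 1,073,741,824 = 894.07 GiB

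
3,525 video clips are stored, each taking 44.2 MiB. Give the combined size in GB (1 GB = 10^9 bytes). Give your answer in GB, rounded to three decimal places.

163.373 GB

Total = 3,525 × 44.2 MiB = 155,805 MiB
= 155,805 × 1,048,576 bytes = 163,373,383,680 bytes
1 GB = 1,000,000,000 bytes
163,373,383,680 / 1,000,000,000 = 163.373 GB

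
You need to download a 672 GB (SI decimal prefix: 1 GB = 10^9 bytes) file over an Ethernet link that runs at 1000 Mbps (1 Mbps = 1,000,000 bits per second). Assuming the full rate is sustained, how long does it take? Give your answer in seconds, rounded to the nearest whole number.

672 GB = 672,000,000,000 bytes = 5,376,000,000,000 bits
1000 Mbps = 1,000,000,000 bits/s
time = 5,376,000,000,000 / 1,000,000,000 = 5,376 s

5,376 seconds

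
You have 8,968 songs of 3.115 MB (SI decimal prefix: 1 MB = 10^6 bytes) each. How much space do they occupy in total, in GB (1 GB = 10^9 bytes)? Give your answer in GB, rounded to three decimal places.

27.935 GB

Total = 8,968 × 3.115 MB = 27935.32 MB
= 27935.32 × 1,000,000 bytes = 27,935,320,000 bytes
1 GB = 1,000,000,000 bytes
27,935,320,000 / 1,000,000,000 = 27.935 GB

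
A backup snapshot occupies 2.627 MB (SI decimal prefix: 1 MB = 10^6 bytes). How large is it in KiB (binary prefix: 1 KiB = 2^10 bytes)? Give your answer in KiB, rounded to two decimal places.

2.627 MB × 1,000,000 bytes/MB = 2,627,000 bytes
1 KiB = 1,024 bytes
2,627,000 / 1,024 = 2,565.43 KiB

2,565.43 KiB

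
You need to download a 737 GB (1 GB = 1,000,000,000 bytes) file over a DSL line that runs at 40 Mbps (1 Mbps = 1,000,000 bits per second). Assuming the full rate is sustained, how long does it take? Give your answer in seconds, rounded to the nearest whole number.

737 GB = 737,000,000,000 bytes = 5,896,000,000,000 bits
40 Mbps = 40,000,000 bits/s
time = 5,896,000,000,000 / 40,000,000 = 147,400 s

147,400 seconds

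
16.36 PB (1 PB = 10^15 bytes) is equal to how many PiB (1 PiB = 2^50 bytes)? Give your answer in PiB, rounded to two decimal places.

16.36 PB = 16.36 × 10^15 bytes = 16,360,000,000,000,000 bytes
1 PiB = 2^50 bytes = 1,125,899,906,842,624 bytes
16,360,000,000,000,000 / 1,125,899,906,842,624 = 14.53 PiB

14.53 PiB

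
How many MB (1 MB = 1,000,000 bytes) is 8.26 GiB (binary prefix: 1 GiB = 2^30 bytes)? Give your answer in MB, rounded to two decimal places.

8,869.11 MB

8.26 GiB = 8.26 × 2^30 bytes = 8,869,107,466.24 bytes
1 MB = 10^6 bytes = 1,000,000 bytes
8,869,107,466.24 / 1,000,000 = 8,869.11 MB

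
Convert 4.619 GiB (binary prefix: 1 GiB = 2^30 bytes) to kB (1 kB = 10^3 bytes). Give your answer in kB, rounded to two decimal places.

4,959,613.49 kB

4.619 GiB = 4.619 × 2^30 bytes = 4,959,613,485.056 bytes
1 kB = 1,000 bytes
4,959,613,485.056 / 1,000 = 4,959,613.49 kB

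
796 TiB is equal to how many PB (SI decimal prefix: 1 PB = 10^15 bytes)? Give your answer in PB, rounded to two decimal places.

0.88 PB

796 TiB × 1,099,511,627,776 bytes/TiB = 875,211,255,709,696 bytes
1 PB = 10^15 bytes = 1,000,000,000,000,000 bytes
875,211,255,709,696 / 1,000,000,000,000,000 = 0.88 PB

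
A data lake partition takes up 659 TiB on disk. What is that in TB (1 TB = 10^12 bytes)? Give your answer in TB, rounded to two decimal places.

659 TiB × 1,099,511,627,776 bytes/TiB = 724,578,162,704,384 bytes
1 TB = 1,000,000,000,000 bytes
724,578,162,704,384 / 1,000,000,000,000 = 724.58 TB

724.58 TB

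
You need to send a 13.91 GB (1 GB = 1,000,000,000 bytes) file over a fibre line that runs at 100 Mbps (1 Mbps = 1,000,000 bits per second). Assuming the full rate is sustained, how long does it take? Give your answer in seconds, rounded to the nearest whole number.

1,113 seconds

13.91 GB = 13,910,000,000 bytes = 111,280,000,000 bits
100 Mbps = 100,000,000 bits/s
time = 111,280,000,000 / 100,000,000 = 1,113 s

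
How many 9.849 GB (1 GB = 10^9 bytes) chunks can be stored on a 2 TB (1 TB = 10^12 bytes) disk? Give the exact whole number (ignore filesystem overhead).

Capacity: 2 TB = 2,000,000,000,000 bytes
Per item: 9.849 GB = 9,849,000,000 bytes
⌊2,000,000,000,000 / 9,849,000,000⌋ = 203

203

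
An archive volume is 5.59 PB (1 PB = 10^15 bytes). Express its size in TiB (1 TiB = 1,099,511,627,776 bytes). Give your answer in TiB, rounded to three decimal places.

5.59 PB × 1,000,000,000,000,000 bytes/PB = 5,590,000,000,000,000 bytes
1 TiB = 1,099,511,627,776 bytes
5,590,000,000,000,000 / 1,099,511,627,776 = 5,084.075 TiB

5,084.075 TiB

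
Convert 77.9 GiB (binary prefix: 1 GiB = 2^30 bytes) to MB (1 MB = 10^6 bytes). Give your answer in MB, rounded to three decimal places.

83,644.488 MB

77.9 GiB = 77.9 × 2^30 bytes = 83,644,488,089.6 bytes
1 MB = 1,000,000 bytes
83,644,488,089.6 / 1,000,000 = 83,644.488 MB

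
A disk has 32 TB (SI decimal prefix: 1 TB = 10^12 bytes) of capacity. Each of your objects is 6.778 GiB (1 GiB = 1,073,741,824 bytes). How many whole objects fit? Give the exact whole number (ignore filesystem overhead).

Capacity: 32 TB = 32,000,000,000,000 bytes
Per item: 6.778 GiB = 7,277,822,083.072 bytes
⌊32,000,000,000,000 / 7,277,822,083.072⌋ = 4,396

4,396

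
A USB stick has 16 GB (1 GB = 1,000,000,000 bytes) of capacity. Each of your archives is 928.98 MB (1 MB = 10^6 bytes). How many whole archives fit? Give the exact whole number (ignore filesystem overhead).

17

Capacity: 16 GB = 16,000,000,000 bytes
Per item: 928.98 MB = 928,980,000 bytes
⌊16,000,000,000 / 928,980,000⌋ = 17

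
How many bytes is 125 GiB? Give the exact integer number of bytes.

125 × 1,073,741,824 = 134,217,728,000 bytes

134,217,728,000 bytes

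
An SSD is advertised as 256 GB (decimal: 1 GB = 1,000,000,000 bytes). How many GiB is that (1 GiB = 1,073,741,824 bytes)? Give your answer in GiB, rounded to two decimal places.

256 GB × 1,000,000,000 bytes/GB = 256,000,000,000 bytes
1 GiB = 1,073,741,824 bytes
256,000,000,000 / 1,073,741,824 = 238.42 GiB

238.42 GiB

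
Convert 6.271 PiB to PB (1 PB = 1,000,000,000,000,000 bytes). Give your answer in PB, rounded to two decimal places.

7.06 PB

6.271 PiB × 1,125,899,906,842,624 bytes/PiB = 7,060,518,315,810,095.104 bytes
1 PB = 10^15 bytes = 1,000,000,000,000,000 bytes
7,060,518,315,810,095.104 / 1,000,000,000,000,000 = 7.06 PB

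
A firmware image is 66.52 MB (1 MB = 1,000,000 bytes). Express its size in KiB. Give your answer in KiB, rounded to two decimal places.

66.52 MB × 1,000,000 bytes/MB = 66,520,000 bytes
1 KiB = 1,024 bytes
66,520,000 / 1,024 = 64,960.94 KiB

64,960.94 KiB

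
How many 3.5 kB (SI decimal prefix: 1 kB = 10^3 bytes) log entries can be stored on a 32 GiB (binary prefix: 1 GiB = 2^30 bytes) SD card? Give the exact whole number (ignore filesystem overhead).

9,817,068

Capacity: 32 GiB = 34,359,738,368 bytes
Per item: 3.5 kB = 3,500 bytes
⌊34,359,738,368 / 3,500⌋ = 9,817,068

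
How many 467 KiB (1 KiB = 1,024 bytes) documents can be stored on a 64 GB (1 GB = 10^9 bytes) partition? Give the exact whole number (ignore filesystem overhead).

Capacity: 64 GB = 64,000,000,000 bytes
Per item: 467 KiB = 478,208 bytes
⌊64,000,000,000 / 478,208⌋ = 133,832

133,832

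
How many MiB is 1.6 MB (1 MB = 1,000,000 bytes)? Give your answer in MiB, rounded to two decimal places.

1.6 MB = 1.6 × 10^6 bytes = 1,600,000 bytes
1 MiB = 1,048,576 bytes
1,600,000 / 1,048,576 = 1.53 MiB

1.53 MiB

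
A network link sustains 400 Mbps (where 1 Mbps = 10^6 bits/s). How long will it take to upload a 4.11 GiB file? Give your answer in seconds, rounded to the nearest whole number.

88 seconds

4.11 GiB = 4,413,078,896.64 bytes = 35,304,631,173.12 bits
400 Mbps = 400,000,000 bits/s
time = 35,304,631,173.12 / 400,000,000 = 88 s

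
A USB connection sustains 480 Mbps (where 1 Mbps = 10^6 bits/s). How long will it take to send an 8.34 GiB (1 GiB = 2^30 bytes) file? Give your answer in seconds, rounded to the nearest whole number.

8.34 GiB = 8,955,006,812.16 bytes = 71,640,054,497.28 bits
480 Mbps = 480,000,000 bits/s
time = 71,640,054,497.28 / 480,000,000 = 149 s

149 seconds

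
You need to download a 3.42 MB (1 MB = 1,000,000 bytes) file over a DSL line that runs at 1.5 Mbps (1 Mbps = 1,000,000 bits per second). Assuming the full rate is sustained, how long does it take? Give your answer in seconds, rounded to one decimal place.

18.2 seconds

3.42 MB = 3,420,000 bytes = 27,360,000 bits
1.5 Mbps = 1,500,000 bits/s
time = 27,360,000 / 1,500,000 = 18.2 s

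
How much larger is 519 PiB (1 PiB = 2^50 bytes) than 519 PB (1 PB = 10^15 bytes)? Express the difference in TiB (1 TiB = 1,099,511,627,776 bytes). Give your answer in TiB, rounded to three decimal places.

59,428.250 TiB

519 PiB = 519 × 1,125,899,906,842,624 = 584,342,051,651,321,856 bytes
519 PB = 519 × 1,000,000,000,000,000 = 519,000,000,000,000,000 bytes
difference = 65,342,051,651,321,856 bytes
65,342,051,651,321,856 / 1,099,511,627,776 = 59,428.250 TiB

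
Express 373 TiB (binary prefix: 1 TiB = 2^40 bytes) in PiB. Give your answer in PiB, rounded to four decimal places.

0.3643 PiB

373 TiB = 373 × 2^40 bytes = 410,117,837,160,448 bytes
1 PiB = 2^50 bytes = 1,125,899,906,842,624 bytes
410,117,837,160,448 / 1,125,899,906,842,624 = 0.3643 PiB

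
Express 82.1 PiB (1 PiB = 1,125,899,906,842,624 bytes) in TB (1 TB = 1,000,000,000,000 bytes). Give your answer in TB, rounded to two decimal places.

82.1 PiB = 82.1 × 2^50 bytes = 92,436,382,351,779,430.4 bytes
1 TB = 10^12 bytes = 1,000,000,000,000 bytes
92,436,382,351,779,430.4 / 1,000,000,000,000 = 92,436.38 TB

92,436.38 TB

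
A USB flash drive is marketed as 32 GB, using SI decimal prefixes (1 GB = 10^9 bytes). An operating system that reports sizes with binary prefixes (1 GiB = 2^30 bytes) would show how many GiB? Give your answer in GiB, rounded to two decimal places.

29.80 GiB

32 GB = 32 × 10^9 bytes = 32,000,000,000 bytes
1 GiB = 1,073,741,824 bytes
32,000,000,000 / 1,073,741,824 = 29.80 GiB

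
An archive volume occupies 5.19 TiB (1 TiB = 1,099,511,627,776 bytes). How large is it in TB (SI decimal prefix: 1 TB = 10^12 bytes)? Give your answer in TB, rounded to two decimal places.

5.71 TB

5.19 TiB = 5.19 × 2^40 bytes = 5,706,465,348,157.44 bytes
1 TB = 1,000,000,000,000 bytes
5,706,465,348,157.44 / 1,000,000,000,000 = 5.71 TB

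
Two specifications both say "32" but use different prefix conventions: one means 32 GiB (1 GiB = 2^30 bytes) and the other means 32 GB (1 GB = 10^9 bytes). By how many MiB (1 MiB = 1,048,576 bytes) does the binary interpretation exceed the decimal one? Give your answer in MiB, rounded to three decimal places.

32 GiB = 32 × 1,073,741,824 = 34,359,738,368 bytes
32 GB = 32 × 1,000,000,000 = 32,000,000,000 bytes
difference = 2,359,738,368 bytes
2,359,738,368 / 1,048,576 = 2,250.422 MiB

2,250.422 MiB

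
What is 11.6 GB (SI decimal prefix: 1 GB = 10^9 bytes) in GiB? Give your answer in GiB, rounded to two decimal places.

10.80 GiB

11.6 GB = 11.6 × 10^9 bytes = 11,600,000,000 bytes
1 GiB = 1,073,741,824 bytes
11,600,000,000 / 1,073,741,824 = 10.80 GiB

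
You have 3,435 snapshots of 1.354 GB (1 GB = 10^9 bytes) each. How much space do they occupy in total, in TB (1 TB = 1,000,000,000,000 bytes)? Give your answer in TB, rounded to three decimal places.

Total = 3,435 × 1.354 GB = 4650.99 GB
= 4650.99 × 1,000,000,000 bytes = 4,650,990,000,000 bytes
1 TB = 1,000,000,000,000 bytes
4,650,990,000,000 / 1,000,000,000,000 = 4.651 TB

4.651 TB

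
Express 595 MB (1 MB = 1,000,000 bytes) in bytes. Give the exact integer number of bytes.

595 × 1,000,000 = 595,000,000 bytes

595,000,000 bytes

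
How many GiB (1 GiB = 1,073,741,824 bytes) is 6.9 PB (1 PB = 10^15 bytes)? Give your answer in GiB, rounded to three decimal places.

6.9 PB = 6.9 × 10^15 bytes = 6,900,000,000,000,000 bytes
1 GiB = 1,073,741,824 bytes
6,900,000,000,000,000 / 1,073,741,824 = 6,426,125.765 GiB

6,426,125.765 GiB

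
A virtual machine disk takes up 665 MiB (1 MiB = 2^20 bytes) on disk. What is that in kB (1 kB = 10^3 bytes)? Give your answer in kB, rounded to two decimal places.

697,303.04 kB

665 MiB = 665 × 2^20 bytes = 697,303,040 bytes
1 kB = 1,000 bytes
697,303,040 / 1,000 = 697,303.04 kB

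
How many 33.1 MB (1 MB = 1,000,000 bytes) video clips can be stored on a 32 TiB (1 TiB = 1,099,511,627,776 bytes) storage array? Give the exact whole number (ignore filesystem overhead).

1,062,971

Capacity: 32 TiB = 35,184,372,088,832 bytes
Per item: 33.1 MB = 33,100,000 bytes
⌊35,184,372,088,832 / 33,100,000⌋ = 1,062,971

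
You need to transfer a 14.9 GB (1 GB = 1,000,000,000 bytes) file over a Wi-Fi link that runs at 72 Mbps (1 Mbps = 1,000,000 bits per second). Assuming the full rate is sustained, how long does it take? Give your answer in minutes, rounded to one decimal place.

14.9 GB = 14,900,000,000 bytes = 119,200,000,000 bits
72 Mbps = 72,000,000 bits/s
time = 119,200,000,000 / 72,000,000 = 1,655.56 s
1,655.56 s / 60 = 27.6 minutes

27.6 minutes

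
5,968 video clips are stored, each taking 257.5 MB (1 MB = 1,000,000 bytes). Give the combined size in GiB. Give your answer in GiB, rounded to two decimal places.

1,431.22 GiB

Total = 5,968 × 257.5 MB = 1,536,760 MB
= 1,536,760 × 1,000,000 bytes = 1,536,760,000,000 bytes
1 GiB = 1,073,741,824 bytes
1,536,760,000,000 / 1,073,741,824 = 1,431.22 GiB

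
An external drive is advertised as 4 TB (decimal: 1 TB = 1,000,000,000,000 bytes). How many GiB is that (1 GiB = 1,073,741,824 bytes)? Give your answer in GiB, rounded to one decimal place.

3,725.3 GiB

4 TB = 4 × 10^12 bytes = 4,000,000,000,000 bytes
1 GiB = 2^30 bytes = 1,073,741,824 bytes
4,000,000,000,000 / 1,073,741,824 = 3,725.3 GiB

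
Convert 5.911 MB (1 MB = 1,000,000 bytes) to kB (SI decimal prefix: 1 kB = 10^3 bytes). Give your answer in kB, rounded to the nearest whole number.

5,911 kB

5.911 MB × 1,000,000 bytes/MB = 5,911,000 bytes
1 kB = 1,000 bytes
5,911,000 / 1,000 = 5,911 kB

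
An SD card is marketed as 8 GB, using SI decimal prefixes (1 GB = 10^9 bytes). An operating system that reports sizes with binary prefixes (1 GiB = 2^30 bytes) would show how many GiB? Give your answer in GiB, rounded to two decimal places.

8 GB = 8 × 10^9 bytes = 8,000,000,000 bytes
1 GiB = 2^30 bytes = 1,073,741,824 bytes
8,000,000,000 / 1,073,741,824 = 7.45 GiB

7.45 GiB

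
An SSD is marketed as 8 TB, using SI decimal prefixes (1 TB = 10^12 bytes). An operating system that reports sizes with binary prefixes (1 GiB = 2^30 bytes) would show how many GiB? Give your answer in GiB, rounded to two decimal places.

8 TB × 1,000,000,000,000 bytes/TB = 8,000,000,000,000 bytes
1 GiB = 2^30 bytes = 1,073,741,824 bytes
8,000,000,000,000 / 1,073,741,824 = 7,450.58 GiB

7,450.58 GiB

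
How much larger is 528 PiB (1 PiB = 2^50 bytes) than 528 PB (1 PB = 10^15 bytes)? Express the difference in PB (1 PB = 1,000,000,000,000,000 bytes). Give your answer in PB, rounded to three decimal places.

528 PiB = 528 × 1,125,899,906,842,624 = 594,475,150,812,905,472 bytes
528 PB = 528 × 1,000,000,000,000,000 = 528,000,000,000,000,000 bytes
difference = 66,475,150,812,905,472 bytes
66,475,150,812,905,472 / 1,000,000,000,000,000 = 66.475 PB

66.475 PB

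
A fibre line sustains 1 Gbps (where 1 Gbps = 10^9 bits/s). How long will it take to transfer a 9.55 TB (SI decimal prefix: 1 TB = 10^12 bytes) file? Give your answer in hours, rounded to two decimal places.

9.55 TB = 9,550,000,000,000 bytes = 76,400,000,000,000 bits
1 Gbps = 1,000,000,000 bits/s
time = 76,400,000,000,000 / 1,000,000,000 = 76,400.0000 s
76,400.0000 s / 3600 = 21.22 hours

21.22 hours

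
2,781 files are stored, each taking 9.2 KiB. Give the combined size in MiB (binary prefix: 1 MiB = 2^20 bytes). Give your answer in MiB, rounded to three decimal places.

Total = 2,781 × 9.2 KiB = 25585.2 KiB
= 25585.2 × 1,024 bytes = 26,199,244.8 bytes
1 MiB = 1,048,576 bytes
26,199,244.8 / 1,048,576 = 24.986 MiB

24.986 MiB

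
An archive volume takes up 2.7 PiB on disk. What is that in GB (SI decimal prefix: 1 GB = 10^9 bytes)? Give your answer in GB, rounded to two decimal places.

3,039,929.75 GB

2.7 PiB × 1,125,899,906,842,624 bytes/PiB = 3,039,929,748,475,084.8 bytes
1 GB = 10^9 bytes = 1,000,000,000 bytes
3,039,929,748,475,084.8 / 1,000,000,000 = 3,039,929.75 GB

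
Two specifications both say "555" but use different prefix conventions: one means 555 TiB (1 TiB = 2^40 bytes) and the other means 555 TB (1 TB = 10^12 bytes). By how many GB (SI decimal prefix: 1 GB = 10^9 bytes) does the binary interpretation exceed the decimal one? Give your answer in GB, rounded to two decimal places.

55,228.95 GB

555 TiB = 555 × 1,099,511,627,776 = 610,228,953,415,680 bytes
555 TB = 555 × 1,000,000,000,000 = 555,000,000,000,000 bytes
difference = 55,228,953,415,680 bytes
55,228,953,415,680 / 1,000,000,000 = 55,228.95 GB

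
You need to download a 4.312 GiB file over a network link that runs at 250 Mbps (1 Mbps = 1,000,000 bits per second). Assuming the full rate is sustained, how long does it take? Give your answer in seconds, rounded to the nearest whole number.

4.312 GiB = 4,629,974,745.088 bytes = 37,039,797,960.704 bits
250 Mbps = 250,000,000 bits/s
time = 37,039,797,960.704 / 250,000,000 = 148 s

148 seconds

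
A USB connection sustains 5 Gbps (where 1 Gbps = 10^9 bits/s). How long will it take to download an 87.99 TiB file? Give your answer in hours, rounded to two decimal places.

87.99 TiB = 96,746,028,128,010.24 bytes = 773,968,225,024,081.92 bits
5 Gbps = 5,000,000,000 bits/s
time = 773,968,225,024,081.92 / 5,000,000,000 = 154,793.6450 s
154,793.6450 s / 3600 = 43.00 hours

43.00 hours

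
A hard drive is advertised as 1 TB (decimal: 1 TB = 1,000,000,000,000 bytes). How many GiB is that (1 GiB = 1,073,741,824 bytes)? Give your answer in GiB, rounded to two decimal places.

931.32 GiB

1 TB × 1,000,000,000,000 bytes/TB = 1,000,000,000,000 bytes
1 GiB = 2^30 bytes = 1,073,741,824 bytes
1,000,000,000,000 / 1,073,741,824 = 931.32 GiB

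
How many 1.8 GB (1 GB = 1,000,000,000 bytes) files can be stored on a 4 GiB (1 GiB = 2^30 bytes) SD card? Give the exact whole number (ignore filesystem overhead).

2

Capacity: 4 GiB = 4,294,967,296 bytes
Per item: 1.8 GB = 1,800,000,000 bytes
⌊4,294,967,296 / 1,800,000,000⌋ = 2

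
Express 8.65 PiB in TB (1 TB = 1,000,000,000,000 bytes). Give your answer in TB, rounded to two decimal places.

8.65 PiB × 1,125,899,906,842,624 bytes/PiB = 9,739,034,194,188,697.6 bytes
1 TB = 10^12 bytes = 1,000,000,000,000 bytes
9,739,034,194,188,697.6 / 1,000,000,000,000 = 9,739.03 TB

9,739.03 TB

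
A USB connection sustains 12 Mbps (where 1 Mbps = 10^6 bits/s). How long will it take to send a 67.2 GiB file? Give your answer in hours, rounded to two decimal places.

13.36 hours

67.2 GiB = 72,155,450,572.8 bytes = 577,243,604,582.4 bits
12 Mbps = 12,000,000 bits/s
time = 577,243,604,582.4 / 12,000,000 = 48,103.6337 s
48,103.6337 s / 3600 = 13.36 hours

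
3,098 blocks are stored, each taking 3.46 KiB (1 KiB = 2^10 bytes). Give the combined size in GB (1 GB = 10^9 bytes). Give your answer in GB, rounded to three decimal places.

0.011 GB

Total = 3,098 × 3.46 KiB = 10719.08 KiB
= 10719.08 × 1,024 bytes = 10,976,337.92 bytes
1 GB = 1,000,000,000 bytes
10,976,337.92 / 1,000,000,000 = 0.011 GB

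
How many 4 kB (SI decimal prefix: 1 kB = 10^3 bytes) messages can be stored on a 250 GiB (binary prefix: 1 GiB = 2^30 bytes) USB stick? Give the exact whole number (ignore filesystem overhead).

67,108,864

Capacity: 250 GiB = 268,435,456,000 bytes
Per item: 4 kB = 4,000 bytes
⌊268,435,456,000 / 4,000⌋ = 67,108,864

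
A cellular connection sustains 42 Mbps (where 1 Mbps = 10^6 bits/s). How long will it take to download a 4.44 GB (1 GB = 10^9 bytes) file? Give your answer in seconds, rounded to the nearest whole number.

846 seconds

4.44 GB = 4,440,000,000 bytes = 35,520,000,000 bits
42 Mbps = 42,000,000 bits/s
time = 35,520,000,000 / 42,000,000 = 846 s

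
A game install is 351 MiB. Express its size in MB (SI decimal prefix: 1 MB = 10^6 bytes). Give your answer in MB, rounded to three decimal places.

368.050 MB

351 MiB = 351 × 2^20 bytes = 368,050,176 bytes
1 MB = 1,000,000 bytes
368,050,176 / 1,000,000 = 368.050 MB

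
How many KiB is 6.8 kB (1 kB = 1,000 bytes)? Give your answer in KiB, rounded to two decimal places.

6.64 KiB

6.8 kB = 6.8 × 10^3 bytes = 6,800 bytes
1 KiB = 2^10 bytes = 1,024 bytes
6,800 / 1,024 = 6.64 KiB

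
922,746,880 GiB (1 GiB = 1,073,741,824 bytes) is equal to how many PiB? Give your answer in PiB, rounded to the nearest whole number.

922,746,880 GiB × 1,073,741,824 bytes/GiB = 990,791,918,021,509,120 bytes
1 PiB = 2^50 bytes = 1,125,899,906,842,624 bytes
990,791,918,021,509,120 / 1,125,899,906,842,624 = 880 PiB

880 PiB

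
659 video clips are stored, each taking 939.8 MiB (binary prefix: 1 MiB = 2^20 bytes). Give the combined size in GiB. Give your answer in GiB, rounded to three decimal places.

Total = 659 × 939.8 MiB = 619328.2 MiB
= 619328.2 × 1,048,576 bytes = 649,412,686,643.2 bytes
1 GiB = 1,073,741,824 bytes
649,412,686,643.2 / 1,073,741,824 = 604.813 GiB

604.813 GiB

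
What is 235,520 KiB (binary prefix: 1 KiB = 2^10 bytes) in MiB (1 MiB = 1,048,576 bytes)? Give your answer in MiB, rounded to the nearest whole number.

235,520 KiB × 1,024 bytes/KiB = 241,172,480 bytes
1 MiB = 2^20 bytes = 1,048,576 bytes
241,172,480 / 1,048,576 = 230 MiB

230 MiB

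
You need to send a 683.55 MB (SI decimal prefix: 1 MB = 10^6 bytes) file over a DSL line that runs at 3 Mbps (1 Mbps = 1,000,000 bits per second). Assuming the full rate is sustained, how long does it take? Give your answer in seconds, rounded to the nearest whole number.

1,823 seconds

683.55 MB = 683,550,000 bytes = 5,468,400,000 bits
3 Mbps = 3,000,000 bits/s
time = 5,468,400,000 / 3,000,000 = 1,823 s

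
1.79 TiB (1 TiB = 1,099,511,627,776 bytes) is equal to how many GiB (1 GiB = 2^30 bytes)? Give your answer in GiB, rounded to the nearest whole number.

1,833 GiB

1.79 TiB × 1,099,511,627,776 bytes/TiB = 1,968,125,813,719.04 bytes
1 GiB = 2^30 bytes = 1,073,741,824 bytes
1,968,125,813,719.04 / 1,073,741,824 = 1,833 GiB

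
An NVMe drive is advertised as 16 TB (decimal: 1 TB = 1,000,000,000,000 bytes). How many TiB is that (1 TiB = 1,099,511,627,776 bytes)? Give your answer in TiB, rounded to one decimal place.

14.6 TiB

16 TB = 16 × 10^12 bytes = 16,000,000,000,000 bytes
1 TiB = 2^40 bytes = 1,099,511,627,776 bytes
16,000,000,000,000 / 1,099,511,627,776 = 14.6 TiB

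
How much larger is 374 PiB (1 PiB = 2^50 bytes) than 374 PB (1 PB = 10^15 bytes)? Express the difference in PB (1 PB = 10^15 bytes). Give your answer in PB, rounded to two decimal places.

47.09 PB

374 PiB = 374 × 1,125,899,906,842,624 = 421,086,565,159,141,376 bytes
374 PB = 374 × 1,000,000,000,000,000 = 374,000,000,000,000,000 bytes
difference = 47,086,565,159,141,376 bytes
47,086,565,159,141,376 / 1,000,000,000,000,000 = 47.09 PB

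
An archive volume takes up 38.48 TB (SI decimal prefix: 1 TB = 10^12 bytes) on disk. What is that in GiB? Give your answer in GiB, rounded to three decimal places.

35,837.293 GiB

38.48 TB = 38.48 × 10^12 bytes = 38,480,000,000,000 bytes
1 GiB = 2^30 bytes = 1,073,741,824 bytes
38,480,000,000,000 / 1,073,741,824 = 35,837.293 GiB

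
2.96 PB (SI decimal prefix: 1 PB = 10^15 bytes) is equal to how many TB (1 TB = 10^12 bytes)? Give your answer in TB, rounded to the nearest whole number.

2,960 TB

2.96 PB = 2.96 × 10^15 bytes = 2,960,000,000,000,000 bytes
1 TB = 1,000,000,000,000 bytes
2,960,000,000,000,000 / 1,000,000,000,000 = 2,960 TB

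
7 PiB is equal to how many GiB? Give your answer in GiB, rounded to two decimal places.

7 PiB = 7 × 2^50 bytes = 7,881,299,347,898,368 bytes
1 GiB = 2^30 bytes = 1,073,741,824 bytes
7,881,299,347,898,368 / 1,073,741,824 = 7,340,032.00 GiB

7,340,032.00 GiB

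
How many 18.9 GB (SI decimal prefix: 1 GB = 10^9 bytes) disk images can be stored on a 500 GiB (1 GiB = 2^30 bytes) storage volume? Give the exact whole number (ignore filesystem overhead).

Capacity: 500 GiB = 536,870,912,000 bytes
Per item: 18.9 GB = 18,900,000,000 bytes
⌊536,870,912,000 / 18,900,000,000⌋ = 28

28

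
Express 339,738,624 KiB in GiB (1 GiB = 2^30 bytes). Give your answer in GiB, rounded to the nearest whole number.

324 GiB

339,738,624 KiB = 339,738,624 × 2^10 bytes = 347,892,350,976 bytes
1 GiB = 1,073,741,824 bytes
347,892,350,976 / 1,073,741,824 = 324 GiB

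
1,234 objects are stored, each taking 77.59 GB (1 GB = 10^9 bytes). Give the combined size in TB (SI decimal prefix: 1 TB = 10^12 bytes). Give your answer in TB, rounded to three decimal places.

Total = 1,234 × 77.59 GB = 95746.06 GB
= 95746.06 × 1,000,000,000 bytes = 95,746,060,000,000 bytes
1 TB = 1,000,000,000,000 bytes
95,746,060,000,000 / 1,000,000,000,000 = 95.746 TB

95.746 TB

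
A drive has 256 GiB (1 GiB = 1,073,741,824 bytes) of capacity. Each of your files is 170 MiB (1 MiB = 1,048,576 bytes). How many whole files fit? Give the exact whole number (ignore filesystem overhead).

1,542

Capacity: 256 GiB = 274,877,906,944 bytes
Per item: 170 MiB = 178,257,920 bytes
⌊274,877,906,944 / 178,257,920⌋ = 1,542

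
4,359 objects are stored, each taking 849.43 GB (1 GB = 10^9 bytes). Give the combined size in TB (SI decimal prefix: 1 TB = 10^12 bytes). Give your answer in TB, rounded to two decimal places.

3,702.67 TB

Total = 4,359 × 849.43 GB = 3702665.37 GB
= 3702665.37 × 1,000,000,000 bytes = 3,702,665,370,000,000 bytes
1 TB = 1,000,000,000,000 bytes
3,702,665,370,000,000 / 1,000,000,000,000 = 3,702.67 TB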